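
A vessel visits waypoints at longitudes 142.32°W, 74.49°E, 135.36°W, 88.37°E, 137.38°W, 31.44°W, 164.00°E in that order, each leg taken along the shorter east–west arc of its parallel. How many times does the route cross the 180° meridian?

Leg 1: -142.32° → +74.49°, shortest Δλ = -143.19° (west) — crosses 180°.
Leg 2: +74.49° → -135.36°, shortest Δλ = 150.15° (east) — crosses 180°.
Leg 3: -135.36° → +88.37°, shortest Δλ = -136.27° (west) — crosses 180°.
Leg 4: +88.37° → -137.38°, shortest Δλ = 134.25° (east) — crosses 180°.
Leg 5: -137.38° → -31.44°, shortest Δλ = 105.94° (east) — does not cross 180°.
Leg 6: -31.44° → +164.00°, shortest Δλ = -164.56° (west) — crosses 180°.
Total crossings: 5.

5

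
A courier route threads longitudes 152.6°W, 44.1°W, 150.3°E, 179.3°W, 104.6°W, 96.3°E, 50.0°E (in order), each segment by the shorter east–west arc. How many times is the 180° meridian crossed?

3

Leg 1: -152.6° → -44.1°, shortest Δλ = 108.5° (east) — does not cross 180°.
Leg 2: -44.1° → +150.3°, shortest Δλ = -165.6° (west) — crosses 180°.
Leg 3: +150.3° → -179.3°, shortest Δλ = 30.4° (east) — crosses 180°.
Leg 4: -179.3° → -104.6°, shortest Δλ = 74.7° (east) — does not cross 180°.
Leg 5: -104.6° → +96.3°, shortest Δλ = -159.1° (west) — crosses 180°.
Leg 6: +96.3° → +50.0°, shortest Δλ = -46.3° (west) — does not cross 180°.
Total crossings: 3.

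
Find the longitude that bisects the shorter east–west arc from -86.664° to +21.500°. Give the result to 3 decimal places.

Signed shortest Δλ from -86.664° to +21.500° is +108.164°.
Midpoint longitude = -86.664° + (+108.164°)/2 = -86.664° + 54.082° = -32.582°.

-32.582°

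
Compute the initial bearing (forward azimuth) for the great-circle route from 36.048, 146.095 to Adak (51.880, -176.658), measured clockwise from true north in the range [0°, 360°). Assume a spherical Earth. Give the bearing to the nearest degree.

47°

Δλ = -176.658 − 146.095 = -322.753°; wrapped into (−180°, 180°]: 37.247°.
θ = atan2( sin Δλ · cos φ₂ , cos φ₁ · sin φ₂ − sin φ₁ · cos φ₂ · cos Δλ )
  = atan2(0.37363, 0.34691) = 47.124° → normalised to [0°, 360°): 47.124°.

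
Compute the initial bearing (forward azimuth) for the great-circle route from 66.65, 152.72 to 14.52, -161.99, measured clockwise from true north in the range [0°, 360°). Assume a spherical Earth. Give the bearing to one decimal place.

Δλ = -161.99 − 152.72 = -314.71°; wrapped into (−180°, 180°]: 45.29°.
θ = atan2( sin Δλ · cos φ₂ , cos φ₁ · sin φ₂ − sin φ₁ · cos φ₂ · cos Δλ )
  = atan2(0.68798, -0.52590) = 127.395° → normalised to [0°, 360°): 127.395°.

127.4°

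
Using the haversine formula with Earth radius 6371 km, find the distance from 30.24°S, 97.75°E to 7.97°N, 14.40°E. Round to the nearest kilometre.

9821 km

Δλ = 14.40 − 97.75 = -83.35°.
Δφ = 7.97 − -30.24 = 38.21°.
a = sin²(Δφ/2) + cos φ₁ · cos φ₂ · sin²(Δλ/2) = 0.485375.
c = 2·atan2(√a, √(1−a)) = 1.54154 rad → d = 6371·c ≈ 9821.17 km.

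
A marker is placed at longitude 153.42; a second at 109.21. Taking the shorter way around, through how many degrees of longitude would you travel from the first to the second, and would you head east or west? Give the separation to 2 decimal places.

Raw difference: 109.21 − 153.42 = -44.21°.
Normalise into (−180°, 180°]: -44.21° stays -44.21°.
Negative ⇒ the second point lies to the west; separation 44.21°.

44.21° west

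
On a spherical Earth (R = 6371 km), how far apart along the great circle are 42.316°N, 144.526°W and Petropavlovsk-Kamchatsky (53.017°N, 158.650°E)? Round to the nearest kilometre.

Δλ = 158.650 − -144.526 = 303.176°; wrapped into (−180°, 180°]: -56.824°.
Δφ = 53.017 − 42.316 = 10.701°.
a = sin²(Δφ/2) + cos φ₁ · cos φ₂ · sin²(Δλ/2) = 0.109403.
c = 2·atan2(√a, √(1−a)) = 0.67422 rad → d = 6371·c ≈ 4295.45 km.

4295 km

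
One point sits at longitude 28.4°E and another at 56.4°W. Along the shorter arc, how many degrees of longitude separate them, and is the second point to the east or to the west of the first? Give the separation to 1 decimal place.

84.8° west

Raw difference: -56.4 − 28.4 = -84.8°.
Normalise into (−180°, 180°]: -84.8° stays -84.8°.
Negative ⇒ the second point lies to the west; separation 84.8°.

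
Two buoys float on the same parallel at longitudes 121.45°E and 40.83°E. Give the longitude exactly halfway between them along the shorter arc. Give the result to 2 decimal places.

81.14°E

Signed shortest Δλ from +121.45° to +40.83° is -80.62°.
Midpoint longitude = +121.45° + (-80.62°)/2 = +121.45° − 40.31° = +81.14°.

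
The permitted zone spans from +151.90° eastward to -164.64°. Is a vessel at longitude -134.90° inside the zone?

No

Band width going east from +151.90° to -164.64°: ((-164.64 − 151.90) mod 360) = 43.46°.
Offset of -134.90° east of the west edge: ((-134.90 − 151.90) mod 360) = 73.20°.
73.20° > 43.46° ⇒ outside.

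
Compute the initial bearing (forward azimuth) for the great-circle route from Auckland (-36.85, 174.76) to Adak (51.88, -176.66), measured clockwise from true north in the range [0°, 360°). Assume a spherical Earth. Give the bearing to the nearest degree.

5°

Δλ = -176.66 − 174.76 = -351.42°; wrapped into (−180°, 180°]: 8.58°.
θ = atan2( sin Δλ · cos φ₂ , cos φ₁ · sin φ₂ − sin φ₁ · cos φ₂ · cos Δλ )
  = atan2(0.09210, 0.99561) = 5.285° → normalised to [0°, 360°): 5.285°.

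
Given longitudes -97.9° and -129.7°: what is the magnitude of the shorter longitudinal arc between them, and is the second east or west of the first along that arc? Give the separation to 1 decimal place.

31.8° west

Raw difference: -129.7 − -97.9 = -31.8°.
Normalise into (−180°, 180°]: -31.8° stays -31.8°.
Negative ⇒ the second point lies to the west; separation 31.8°.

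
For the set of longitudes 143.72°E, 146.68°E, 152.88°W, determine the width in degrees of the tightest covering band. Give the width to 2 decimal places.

Sort the longitudes: -152.88°, +143.72°, +146.68°.
Eastward gaps between consecutive values (wrapping around): 296.60°, 2.96°, 60.44°.
Largest gap = 296.60° ⇒ minimal covering band is its complement: 360° − 296.60° = 63.40°.
Band runs from +143.72° eastward to -152.88°, crossing the antimeridian.

63.40°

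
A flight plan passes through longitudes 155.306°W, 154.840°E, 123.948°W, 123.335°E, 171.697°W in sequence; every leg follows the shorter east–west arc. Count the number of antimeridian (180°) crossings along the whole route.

4

Leg 1: -155.306° → +154.840°, shortest Δλ = -49.854° (west) — crosses 180°.
Leg 2: +154.840° → -123.948°, shortest Δλ = 81.212° (east) — crosses 180°.
Leg 3: -123.948° → +123.335°, shortest Δλ = -112.717° (west) — crosses 180°.
Leg 4: +123.335° → -171.697°, shortest Δλ = 64.968° (east) — crosses 180°.
Total crossings: 4.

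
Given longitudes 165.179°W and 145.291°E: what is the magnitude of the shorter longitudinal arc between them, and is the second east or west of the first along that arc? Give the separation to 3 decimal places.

Raw difference: 145.291 − -165.179 = 310.47°.
Normalise into (−180°, 180°]: 310.47° − 360° = -49.53°.
Negative ⇒ the second point lies to the west; separation 49.530°.

49.530° west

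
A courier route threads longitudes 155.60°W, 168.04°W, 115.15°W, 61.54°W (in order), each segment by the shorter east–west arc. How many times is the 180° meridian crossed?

0

Leg 1: -155.60° → -168.04°, shortest Δλ = -12.44° (west) — does not cross 180°.
Leg 2: -168.04° → -115.15°, shortest Δλ = 52.89° (east) — does not cross 180°.
Leg 3: -115.15° → -61.54°, shortest Δλ = 53.61° (east) — does not cross 180°.
Total crossings: 0.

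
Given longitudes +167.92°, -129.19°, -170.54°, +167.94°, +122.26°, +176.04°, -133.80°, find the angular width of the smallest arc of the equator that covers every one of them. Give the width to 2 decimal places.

Sort the longitudes: -170.54°, -133.80°, -129.19°, +122.26°, +167.92°, +167.94°, +176.04°.
Eastward gaps between consecutive values (wrapping around): 36.74°, 4.61°, 251.45°, 45.66°, 0.02°, 8.10°, 13.42°.
Largest gap = 251.45° ⇒ minimal covering band is its complement: 360° − 251.45° = 108.55°.
Band runs from +122.26° eastward to -129.19°, crossing the antimeridian.

108.55°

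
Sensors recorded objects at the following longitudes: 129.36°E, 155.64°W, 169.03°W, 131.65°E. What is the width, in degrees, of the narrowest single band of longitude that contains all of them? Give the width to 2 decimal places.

Sort the longitudes: -169.03°, -155.64°, +129.36°, +131.65°.
Eastward gaps between consecutive values (wrapping around): 13.39°, 285.00°, 2.29°, 59.32°.
Largest gap = 285.00° ⇒ minimal covering band is its complement: 360° − 285.00° = 75.00°.
Band runs from +129.36° eastward to -155.64°, crossing the antimeridian.

75.00°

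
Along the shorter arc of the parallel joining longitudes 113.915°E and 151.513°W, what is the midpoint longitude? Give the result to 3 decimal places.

Signed shortest Δλ from +113.915° to -151.513° is +94.572°.
Midpoint longitude = +113.915° + (+94.572°)/2 = +113.915° + 47.286° = +161.201°.
(The naïve average (+113.915 + -151.513)/2 = -18.799° is on the wrong side of the globe.)

161.201°E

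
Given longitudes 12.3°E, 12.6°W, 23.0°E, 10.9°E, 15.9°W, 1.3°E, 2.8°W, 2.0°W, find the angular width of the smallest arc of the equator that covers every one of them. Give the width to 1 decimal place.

Sort the longitudes: -15.9°, -12.6°, -2.8°, -2.0°, +1.3°, +10.9°, +12.3°, +23.0°.
Eastward gaps between consecutive values (wrapping around): 3.3°, 9.8°, 0.8°, 3.3°, 9.6°, 1.4°, 10.7°, 321.1°.
Largest gap = 321.1° ⇒ minimal covering band is its complement: 360° − 321.1° = 38.9°.
Band runs from -15.9° eastward to +23.0°.

38.9°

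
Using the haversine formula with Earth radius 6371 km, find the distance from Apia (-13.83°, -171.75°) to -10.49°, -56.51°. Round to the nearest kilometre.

Δλ = -56.51 − -171.75 = 115.24°.
Δφ = -10.49 − -13.83 = 3.34°.
a = sin²(Δφ/2) + cos φ₁ · cos φ₂ · sin²(Δλ/2) = 0.681804.
c = 2·atan2(√a, √(1−a)) = 1.94293 rad → d = 6371·c ≈ 12378.43 km.

12378 km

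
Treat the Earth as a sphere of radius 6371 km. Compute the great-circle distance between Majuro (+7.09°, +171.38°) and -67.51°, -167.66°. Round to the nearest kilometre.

8461 km

Δλ = -167.66 − 171.38 = -339.04°; wrapped into (−180°, 180°]: 20.96°.
Δφ = -67.51 − 7.09 = -74.60°.
a = sin²(Δφ/2) + cos φ₁ · cos φ₂ · sin²(Δλ/2) = 0.379781.
c = 2·atan2(√a, √(1−a)) = 1.32798 rad → d = 6371·c ≈ 8460.55 km.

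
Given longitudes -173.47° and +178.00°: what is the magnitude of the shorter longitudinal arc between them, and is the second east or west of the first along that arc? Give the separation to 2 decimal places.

Raw difference: 178.00 − -173.47 = 351.47°.
Normalise into (−180°, 180°]: 351.47° − 360° = -8.53°.
Negative ⇒ the second point lies to the west; separation 8.53°.

8.53° west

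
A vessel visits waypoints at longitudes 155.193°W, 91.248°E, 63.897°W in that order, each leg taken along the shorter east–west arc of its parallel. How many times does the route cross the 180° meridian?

Leg 1: -155.193° → +91.248°, shortest Δλ = -113.559° (west) — crosses 180°.
Leg 2: +91.248° → -63.897°, shortest Δλ = -155.145° (west) — does not cross 180°.
Total crossings: 1.

1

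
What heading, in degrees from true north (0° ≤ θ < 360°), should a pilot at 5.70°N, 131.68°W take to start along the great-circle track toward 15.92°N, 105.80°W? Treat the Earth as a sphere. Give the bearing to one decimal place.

Δλ = -105.80 − -131.68 = 25.88°.
θ = atan2( sin Δλ · cos φ₂ , cos φ₁ · sin φ₂ − sin φ₁ · cos φ₂ · cos Δλ )
  = atan2(0.41975, 0.18701) = 65.986° → normalised to [0°, 360°): 65.986°.

66.0°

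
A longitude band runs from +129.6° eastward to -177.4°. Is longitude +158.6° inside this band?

Band width going east from +129.6° to -177.4°: ((-177.4 − 129.6) mod 360) = 53.0°.
Offset of +158.6° east of the west edge: ((158.6 − 129.6) mod 360) = 29.0°.
29.0° ≤ 53.0° ⇒ inside.

Yes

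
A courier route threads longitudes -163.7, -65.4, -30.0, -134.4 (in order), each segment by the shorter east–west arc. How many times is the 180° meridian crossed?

Leg 1: -163.7° → -65.4°, shortest Δλ = 98.3° (east) — does not cross 180°.
Leg 2: -65.4° → -30.0°, shortest Δλ = 35.4° (east) — does not cross 180°.
Leg 3: -30.0° → -134.4°, shortest Δλ = -104.4° (west) — does not cross 180°.
Total crossings: 0.

0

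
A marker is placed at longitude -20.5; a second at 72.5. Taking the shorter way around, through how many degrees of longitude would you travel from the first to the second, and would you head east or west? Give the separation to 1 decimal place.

93.0° east

Raw difference: 72.5 − -20.5 = 93.0°.
Normalise into (−180°, 180°]: 93.0° stays 93.0°.
Positive ⇒ the second point lies to the east; separation 93.0°.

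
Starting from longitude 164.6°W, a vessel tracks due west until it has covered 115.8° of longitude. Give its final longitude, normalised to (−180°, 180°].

79.6°E

Start at -164.6°; shift −115.8° → -280.4°.
-280.4° lies outside (−180°, 180°]; add 360° → +79.6°.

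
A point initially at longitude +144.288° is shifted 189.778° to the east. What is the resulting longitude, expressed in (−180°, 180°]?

Start at +144.288°; shift +189.778° → +334.066°.
+334.066° lies outside (−180°, 180°]; subtract 360° → -25.934°.

-25.934°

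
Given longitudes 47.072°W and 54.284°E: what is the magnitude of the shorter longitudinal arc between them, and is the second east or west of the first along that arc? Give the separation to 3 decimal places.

101.356° east

Raw difference: 54.284 − -47.072 = 101.356°.
Normalise into (−180°, 180°]: 101.356° stays 101.356°.
Positive ⇒ the second point lies to the east; separation 101.356°.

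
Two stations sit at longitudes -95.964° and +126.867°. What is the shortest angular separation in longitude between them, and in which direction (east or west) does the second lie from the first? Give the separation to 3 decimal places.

Raw difference: 126.867 − -95.964 = 222.831°.
Normalise into (−180°, 180°]: 222.831° − 360° = -137.169°.
Negative ⇒ the second point lies to the west; separation 137.169°.

137.169° west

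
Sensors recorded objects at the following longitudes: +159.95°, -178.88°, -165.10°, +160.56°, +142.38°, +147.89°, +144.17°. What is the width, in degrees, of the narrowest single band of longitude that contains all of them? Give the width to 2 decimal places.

52.52°

Sort the longitudes: -178.88°, -165.10°, +142.38°, +144.17°, +147.89°, +159.95°, +160.56°.
Eastward gaps between consecutive values (wrapping around): 13.78°, 307.48°, 1.79°, 3.72°, 12.06°, 0.61°, 20.56°.
Largest gap = 307.48° ⇒ minimal covering band is its complement: 360° − 307.48° = 52.52°.
Band runs from +142.38° eastward to -165.10°, crossing the antimeridian.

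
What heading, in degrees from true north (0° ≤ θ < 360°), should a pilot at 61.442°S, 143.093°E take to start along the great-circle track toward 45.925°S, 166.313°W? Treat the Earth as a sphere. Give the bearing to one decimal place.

85.3°

Δλ = -166.313 − 143.093 = -309.406°; wrapped into (−180°, 180°]: 50.594°.
θ = atan2( sin Δλ · cos φ₂ , cos φ₁ · sin φ₂ − sin φ₁ · cos φ₂ · cos Δλ )
  = atan2(0.53747, 0.04441) = 85.277° → normalised to [0°, 360°): 85.277°.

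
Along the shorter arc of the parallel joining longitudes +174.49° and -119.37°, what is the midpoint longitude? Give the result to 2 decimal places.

-152.44°

Signed shortest Δλ from +174.49° to -119.37° is +66.14°.
Midpoint longitude = +174.49° + (+66.14°)/2 = +174.49° + 33.07° = +207.56°.
Normalise into (−180°, 180°]: -152.44°.
(The naïve average (+174.49 + -119.37)/2 = 27.56° is on the wrong side of the globe.)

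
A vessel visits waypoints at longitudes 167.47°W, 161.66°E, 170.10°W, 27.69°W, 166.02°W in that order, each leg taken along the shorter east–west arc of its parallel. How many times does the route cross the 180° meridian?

Leg 1: -167.47° → +161.66°, shortest Δλ = -30.87° (west) — crosses 180°.
Leg 2: +161.66° → -170.10°, shortest Δλ = 28.24° (east) — crosses 180°.
Leg 3: -170.10° → -27.69°, shortest Δλ = 142.41° (east) — does not cross 180°.
Leg 4: -27.69° → -166.02°, shortest Δλ = -138.33° (west) — does not cross 180°.
Total crossings: 2.

2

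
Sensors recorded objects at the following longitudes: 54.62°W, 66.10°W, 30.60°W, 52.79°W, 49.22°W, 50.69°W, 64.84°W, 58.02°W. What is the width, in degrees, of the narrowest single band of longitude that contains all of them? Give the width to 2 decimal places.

35.50°

Sort the longitudes: -66.10°, -64.84°, -58.02°, -54.62°, -52.79°, -50.69°, -49.22°, -30.60°.
Eastward gaps between consecutive values (wrapping around): 1.26°, 6.82°, 3.40°, 1.83°, 2.10°, 1.47°, 18.62°, 324.50°.
Largest gap = 324.50° ⇒ minimal covering band is its complement: 360° − 324.50° = 35.50°.
Band runs from -66.10° eastward to -30.60°.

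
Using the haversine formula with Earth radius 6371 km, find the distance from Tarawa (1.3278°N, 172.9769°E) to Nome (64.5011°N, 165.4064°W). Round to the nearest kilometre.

7239 km

Δλ = -165.4064 − 172.9769 = -338.3833°; wrapped into (−180°, 180°]: 21.6167°.
Δφ = 64.5011 − 1.3278 = 63.1733°.
a = sin²(Δφ/2) + cos φ₁ · cos φ₂ · sin²(Δλ/2) = 0.289488.
c = 2·atan2(√a, √(1−a)) = 1.13622 rad → d = 6371·c ≈ 7238.87 km.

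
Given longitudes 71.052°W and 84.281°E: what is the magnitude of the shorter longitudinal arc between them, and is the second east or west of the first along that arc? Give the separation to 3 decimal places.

Raw difference: 84.281 − -71.052 = 155.333°.
Normalise into (−180°, 180°]: 155.333° stays 155.333°.
Positive ⇒ the second point lies to the east; separation 155.333°.

155.333° east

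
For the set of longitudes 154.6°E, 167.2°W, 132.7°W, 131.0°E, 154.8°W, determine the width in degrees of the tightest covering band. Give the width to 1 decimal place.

96.3°

Sort the longitudes: -167.2°, -154.8°, -132.7°, +131.0°, +154.6°.
Eastward gaps between consecutive values (wrapping around): 12.4°, 22.1°, 263.7°, 23.6°, 38.2°.
Largest gap = 263.7° ⇒ minimal covering band is its complement: 360° − 263.7° = 96.3°.
Band runs from +131.0° eastward to -132.7°, crossing the antimeridian.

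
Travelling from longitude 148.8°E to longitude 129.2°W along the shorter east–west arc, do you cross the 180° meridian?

Yes

Naïve |-129.2 − 148.8| = 278.0° > 180°, so the shorter arc goes the other way round — across 180°.
Signed shortest Δλ = ((-129.2 − 148.8 + 180) mod 360) − 180 = 82.0°.
Going east by 82.0° from +148.8° passes through 180° before reaching -129.2°.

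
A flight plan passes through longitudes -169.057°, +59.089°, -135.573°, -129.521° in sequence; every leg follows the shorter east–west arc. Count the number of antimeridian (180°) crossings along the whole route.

2

Leg 1: -169.057° → +59.089°, shortest Δλ = -131.854° (west) — crosses 180°.
Leg 2: +59.089° → -135.573°, shortest Δλ = 165.338° (east) — crosses 180°.
Leg 3: -135.573° → -129.521°, shortest Δλ = 6.052° (east) — does not cross 180°.
Total crossings: 2.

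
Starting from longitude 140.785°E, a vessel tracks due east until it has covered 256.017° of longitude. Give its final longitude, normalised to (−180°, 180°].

Start at +140.785°; shift +256.017° → +396.802°.
+396.802° lies outside (−180°, 180°]; subtract 360° → +36.802°.

36.802°E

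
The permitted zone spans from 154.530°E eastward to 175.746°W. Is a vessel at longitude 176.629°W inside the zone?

Band width going east from +154.530° to -175.746°: ((-175.746 − 154.530) mod 360) = 29.724°.
Offset of -176.629° east of the west edge: ((-176.629 − 154.530) mod 360) = 28.841°.
28.841° ≤ 29.724° ⇒ inside.

Yes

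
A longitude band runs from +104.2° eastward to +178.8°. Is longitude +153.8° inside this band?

Band width going east from +104.2° to +178.8°: ((178.8 − 104.2) mod 360) = 74.6°.
Offset of +153.8° east of the west edge: ((153.8 − 104.2) mod 360) = 49.6°.
49.6° ≤ 74.6° ⇒ inside.

Yes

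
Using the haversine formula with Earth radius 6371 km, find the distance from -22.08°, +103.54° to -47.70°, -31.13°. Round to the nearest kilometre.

Δλ = -31.13 − 103.54 = -134.67°.
Δφ = -47.70 − -22.08 = -25.62°.
a = sin²(Δφ/2) + cos φ₁ · cos φ₂ · sin²(Δλ/2) = 0.580207.
c = 2·atan2(√a, √(1−a)) = 1.73191 rad → d = 6371·c ≈ 11033.98 km.

11034 km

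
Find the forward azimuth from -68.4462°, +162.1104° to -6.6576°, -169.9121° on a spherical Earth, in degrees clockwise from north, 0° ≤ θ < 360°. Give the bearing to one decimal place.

Δλ = -169.9121 − 162.1104 = -332.0225°; wrapped into (−180°, 180°]: 27.9775°.
θ = atan2( sin Δλ · cos φ₂ , cos φ₁ · sin φ₂ − sin φ₁ · cos φ₂ · cos Δλ )
  = atan2(0.46596, 0.77325) = 31.073° → normalised to [0°, 360°): 31.073°.

31.1°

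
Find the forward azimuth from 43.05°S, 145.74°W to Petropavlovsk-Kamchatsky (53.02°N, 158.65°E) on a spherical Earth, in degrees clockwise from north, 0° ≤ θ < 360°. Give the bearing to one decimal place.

Δλ = 158.65 − -145.74 = 304.39°; wrapped into (−180°, 180°]: -55.61°.
θ = atan2( sin Δλ · cos φ₂ , cos φ₁ · sin φ₂ − sin φ₁ · cos φ₂ · cos Δλ )
  = atan2(-0.49639, 0.81570) = -31.323° → normalised to [0°, 360°): 328.677°.

328.7°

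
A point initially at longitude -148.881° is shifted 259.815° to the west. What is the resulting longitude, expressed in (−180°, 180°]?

Start at -148.881°; shift −259.815° → -408.696°.
-408.696° lies outside (−180°, 180°]; add 360° → -48.696°.

-48.696°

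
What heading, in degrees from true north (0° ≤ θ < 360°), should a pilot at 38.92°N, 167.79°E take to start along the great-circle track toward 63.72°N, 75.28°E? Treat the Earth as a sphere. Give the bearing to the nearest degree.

Δλ = 75.28 − 167.79 = -92.51°.
θ = atan2( sin Δλ · cos φ₂ , cos φ₁ · sin φ₂ − sin φ₁ · cos φ₂ · cos Δλ )
  = atan2(-0.44233, 0.70979) = -31.931° → normalised to [0°, 360°): 328.069°.

328°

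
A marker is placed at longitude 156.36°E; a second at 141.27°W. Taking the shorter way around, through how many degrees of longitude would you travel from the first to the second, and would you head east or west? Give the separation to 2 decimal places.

62.37° east

Raw difference: -141.27 − 156.36 = -297.63°.
Normalise into (−180°, 180°]: -297.63° + 360° = 62.37°.
Positive ⇒ the second point lies to the east; separation 62.37°.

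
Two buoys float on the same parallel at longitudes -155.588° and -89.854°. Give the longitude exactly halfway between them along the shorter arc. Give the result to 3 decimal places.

Signed shortest Δλ from -155.588° to -89.854° is +65.734°.
Midpoint longitude = -155.588° + (+65.734°)/2 = -155.588° + 32.867° = -122.721°.

-122.721°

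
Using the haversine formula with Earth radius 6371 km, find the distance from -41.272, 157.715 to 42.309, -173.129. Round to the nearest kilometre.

9744 km

Δλ = -173.129 − 157.715 = -330.844°; wrapped into (−180°, 180°]: 29.156°.
Δφ = 42.309 − -41.272 = 83.581°.
a = sin²(Δφ/2) + cos φ₁ · cos φ₂ · sin²(Δλ/2) = 0.479313.
c = 2·atan2(√a, √(1−a)) = 1.52941 rad → d = 6371·c ≈ 9743.87 km.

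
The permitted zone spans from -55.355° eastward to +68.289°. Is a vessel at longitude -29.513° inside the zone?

Band width going east from -55.355° to +68.289°: ((68.289 − -55.355) mod 360) = 123.644°.
Offset of -29.513° east of the west edge: ((-29.513 − -55.355) mod 360) = 25.842°.
25.842° ≤ 123.644° ⇒ inside.

Yes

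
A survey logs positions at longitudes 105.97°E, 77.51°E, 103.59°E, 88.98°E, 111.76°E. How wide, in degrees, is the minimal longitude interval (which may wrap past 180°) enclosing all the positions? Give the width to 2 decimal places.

34.25°

Sort the longitudes: +77.51°, +88.98°, +103.59°, +105.97°, +111.76°.
Eastward gaps between consecutive values (wrapping around): 11.47°, 14.61°, 2.38°, 5.79°, 325.75°.
Largest gap = 325.75° ⇒ minimal covering band is its complement: 360° − 325.75° = 34.25°.
Band runs from +77.51° eastward to +111.76°.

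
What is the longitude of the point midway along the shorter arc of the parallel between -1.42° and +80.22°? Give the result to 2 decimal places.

Signed shortest Δλ from -1.42° to +80.22° is +81.64°.
Midpoint longitude = -1.42° + (+81.64°)/2 = -1.42° + 40.82° = +39.40°.

+39.40°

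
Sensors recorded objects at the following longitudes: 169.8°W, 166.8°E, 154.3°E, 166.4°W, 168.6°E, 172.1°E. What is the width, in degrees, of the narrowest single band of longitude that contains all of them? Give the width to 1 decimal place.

39.3°

Sort the longitudes: -169.8°, -166.4°, +154.3°, +166.8°, +168.6°, +172.1°.
Eastward gaps between consecutive values (wrapping around): 3.4°, 320.7°, 12.5°, 1.8°, 3.5°, 18.1°.
Largest gap = 320.7° ⇒ minimal covering band is its complement: 360° − 320.7° = 39.3°.
Band runs from +154.3° eastward to -166.4°, crossing the antimeridian.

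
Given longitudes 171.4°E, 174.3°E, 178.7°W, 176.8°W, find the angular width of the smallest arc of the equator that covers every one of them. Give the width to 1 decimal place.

11.8°

Sort the longitudes: -178.7°, -176.8°, +171.4°, +174.3°.
Eastward gaps between consecutive values (wrapping around): 1.9°, 348.2°, 2.9°, 7.0°.
Largest gap = 348.2° ⇒ minimal covering band is its complement: 360° − 348.2° = 11.8°.
Band runs from +171.4° eastward to -176.8°, crossing the antimeridian.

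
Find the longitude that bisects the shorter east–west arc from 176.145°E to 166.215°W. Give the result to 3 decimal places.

Signed shortest Δλ from +176.145° to -166.215° is +17.640°.
Midpoint longitude = +176.145° + (+17.640°)/2 = +176.145° + 8.820° = +184.965°.
Normalise into (−180°, 180°]: -175.035°.
(The naïve average (+176.145 + -166.215)/2 = 4.965° is on the wrong side of the globe.)

175.035°W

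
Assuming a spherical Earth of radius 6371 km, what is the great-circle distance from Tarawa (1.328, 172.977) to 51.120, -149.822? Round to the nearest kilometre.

6539 km

Δλ = -149.822 − 172.977 = -322.799°; wrapped into (−180°, 180°]: 37.201°.
Δφ = 51.120 − 1.328 = 49.792°.
a = sin²(Δφ/2) + cos φ₁ · cos φ₂ · sin²(Δλ/2) = 0.241062.
c = 2·atan2(√a, √(1−a)) = 1.02643 rad → d = 6371·c ≈ 6539.39 km.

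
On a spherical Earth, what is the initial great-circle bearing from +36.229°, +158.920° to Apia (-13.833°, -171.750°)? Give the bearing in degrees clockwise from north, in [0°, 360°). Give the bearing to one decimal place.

Δλ = -171.750 − 158.920 = -330.670°; wrapped into (−180°, 180°]: 29.330°.
θ = atan2( sin Δλ · cos φ₂ , cos φ₁ · sin φ₂ − sin φ₁ · cos φ₂ · cos Δλ )
  = atan2(0.47563, -0.69318) = 145.544° → normalised to [0°, 360°): 145.544°.

145.5°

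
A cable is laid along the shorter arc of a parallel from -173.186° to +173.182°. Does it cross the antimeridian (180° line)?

Naïve |173.182 − -173.186| = 346.368° > 180°, so the shorter arc goes the other way round — across 180°.
Signed shortest Δλ = ((173.182 − -173.186 + 180) mod 360) − 180 = -13.632°.
Going west by 13.632° from -173.186° passes through 180° before reaching +173.182°.

Yes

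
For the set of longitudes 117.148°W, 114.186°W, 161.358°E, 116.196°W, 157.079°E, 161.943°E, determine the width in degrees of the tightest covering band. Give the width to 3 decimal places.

Sort the longitudes: -117.148°, -116.196°, -114.186°, +157.079°, +161.358°, +161.943°.
Eastward gaps between consecutive values (wrapping around): 0.952°, 2.010°, 271.265°, 4.279°, 0.585°, 80.909°.
Largest gap = 271.265° ⇒ minimal covering band is its complement: 360° − 271.265° = 88.735°.
Band runs from +157.079° eastward to -114.186°, crossing the antimeridian.

88.735°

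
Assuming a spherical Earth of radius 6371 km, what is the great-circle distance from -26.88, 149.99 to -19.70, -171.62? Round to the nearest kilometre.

3986 km

Δλ = -171.62 − 149.99 = -321.61°; wrapped into (−180°, 180°]: 38.39°.
Δφ = -19.70 − -26.88 = 7.18°.
a = sin²(Δφ/2) + cos φ₁ · cos φ₂ · sin²(Δλ/2) = 0.094697.
c = 2·atan2(√a, √(1−a)) = 0.62561 rad → d = 6371·c ≈ 3985.76 km.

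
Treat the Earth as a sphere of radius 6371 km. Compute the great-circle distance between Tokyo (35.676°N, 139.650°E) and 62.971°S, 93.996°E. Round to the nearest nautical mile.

6314 nmi

Δλ = 93.996 − 139.650 = -45.654°.
Δφ = -62.971 − 35.676 = -98.647°.
a = sin²(Δφ/2) + cos φ₁ · cos φ₂ · sin²(Δλ/2) = 0.630733.
c = 2·atan2(√a, √(1−a)) = 1.83534 rad → d = 6371·c ≈ 11692.93 km ≈ 6313.68 nmi.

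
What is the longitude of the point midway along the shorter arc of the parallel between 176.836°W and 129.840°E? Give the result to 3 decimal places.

156.502°E

Signed shortest Δλ from -176.836° to +129.840° is -53.324°.
Midpoint longitude = -176.836° + (-53.324°)/2 = -176.836° − 26.662° = -203.498°.
Normalise into (−180°, 180°]: +156.502°.
(The naïve average (-176.836 + +129.840)/2 = -23.498° is on the wrong side of the globe.)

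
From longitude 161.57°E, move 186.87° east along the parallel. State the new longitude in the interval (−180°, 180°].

11.56°W

Start at +161.57°; shift +186.87° → +348.44°.
+348.44° lies outside (−180°, 180°]; subtract 360° → -11.56°.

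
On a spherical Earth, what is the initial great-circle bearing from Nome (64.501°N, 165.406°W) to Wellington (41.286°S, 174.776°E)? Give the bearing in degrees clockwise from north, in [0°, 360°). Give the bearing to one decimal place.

195.4°

Δλ = 174.776 − -165.406 = 340.182°; wrapped into (−180°, 180°]: -19.818°.
θ = atan2( sin Δλ · cos φ₂ , cos φ₁ · sin φ₂ − sin φ₁ · cos φ₂ · cos Δλ )
  = atan2(-0.25476, -0.92211) = -164.556° → normalised to [0°, 360°): 195.444°.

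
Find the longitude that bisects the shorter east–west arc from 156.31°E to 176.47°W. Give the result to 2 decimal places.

Signed shortest Δλ from +156.31° to -176.47° is +27.22°.
Midpoint longitude = +156.31° + (+27.22°)/2 = +156.31° + 13.61° = +169.92°.
(The naïve average (+156.31 + -176.47)/2 = -10.08° is on the wrong side of the globe.)

169.92°E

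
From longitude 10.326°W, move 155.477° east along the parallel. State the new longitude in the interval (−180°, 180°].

145.151°E

Start at -10.326°; shift +155.477° → +145.151°.
+145.151° already lies in (−180°, 180°].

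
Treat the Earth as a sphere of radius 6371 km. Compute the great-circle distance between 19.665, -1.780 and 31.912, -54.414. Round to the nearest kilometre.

5390 km

Δλ = -54.414 − -1.780 = -52.634°.
Δφ = 31.912 − 19.665 = 12.247°.
a = sin²(Δφ/2) + cos φ₁ · cos φ₂ · sin²(Δλ/2) = 0.168490.
c = 2·atan2(√a, √(1−a)) = 0.84595 rad → d = 6371·c ≈ 5389.55 km.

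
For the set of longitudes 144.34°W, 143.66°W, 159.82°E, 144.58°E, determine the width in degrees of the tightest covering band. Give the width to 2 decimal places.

Sort the longitudes: -144.34°, -143.66°, +144.58°, +159.82°.
Eastward gaps between consecutive values (wrapping around): 0.68°, 288.24°, 15.24°, 55.84°.
Largest gap = 288.24° ⇒ minimal covering band is its complement: 360° − 288.24° = 71.76°.
Band runs from +144.58° eastward to -143.66°, crossing the antimeridian.

71.76°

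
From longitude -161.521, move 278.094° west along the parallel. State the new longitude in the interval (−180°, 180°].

-79.615°

Start at -161.521°; shift −278.094° → -439.615°.
-439.615° lies outside (−180°, 180°]; add 360° → -79.615°.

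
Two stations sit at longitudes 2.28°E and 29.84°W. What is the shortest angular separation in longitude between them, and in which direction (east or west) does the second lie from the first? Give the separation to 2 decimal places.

Raw difference: -29.84 − 2.28 = -32.12°.
Normalise into (−180°, 180°]: -32.12° stays -32.12°.
Negative ⇒ the second point lies to the west; separation 32.12°.

32.12° west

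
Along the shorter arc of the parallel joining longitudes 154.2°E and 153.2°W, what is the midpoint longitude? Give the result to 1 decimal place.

Signed shortest Δλ from +154.2° to -153.2° is +52.6°.
Midpoint longitude = +154.2° + (+52.6°)/2 = +154.2° + 26.3° = +180.5°.
Normalise into (−180°, 180°]: -179.5°.
(The naïve average (+154.2 + -153.2)/2 = 0.5° is on the wrong side of the globe.)

179.5°W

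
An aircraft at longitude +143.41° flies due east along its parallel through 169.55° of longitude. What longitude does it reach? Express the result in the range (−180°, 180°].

-47.04°

Start at +143.41°; shift +169.55° → +312.96°.
+312.96° lies outside (−180°, 180°]; subtract 360° → -47.04°.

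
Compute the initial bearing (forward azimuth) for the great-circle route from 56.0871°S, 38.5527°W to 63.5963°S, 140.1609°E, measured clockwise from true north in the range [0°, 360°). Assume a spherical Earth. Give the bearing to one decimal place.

Δλ = 140.1609 − -38.5527 = 178.7136°.
θ = atan2( sin Δλ · cos φ₂ , cos φ₁ · sin φ₂ − sin φ₁ · cos φ₂ · cos Δλ )
  = atan2(0.00998, -0.86868) = 179.342° → normalised to [0°, 360°): 179.342°.

179.3°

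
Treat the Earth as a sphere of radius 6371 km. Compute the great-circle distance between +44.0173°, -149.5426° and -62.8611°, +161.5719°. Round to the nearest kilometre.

Δλ = 161.5719 − -149.5426 = 311.1145°; wrapped into (−180°, 180°]: -48.8855°.
Δφ = -62.8611 − 44.0173 = -106.8784°.
a = sin²(Δφ/2) + cos φ₁ · cos φ₂ · sin²(Δλ/2) = 0.701335.
c = 2·atan2(√a, √(1−a)) = 1.98523 rad → d = 6371·c ≈ 12647.89 km.

12648 km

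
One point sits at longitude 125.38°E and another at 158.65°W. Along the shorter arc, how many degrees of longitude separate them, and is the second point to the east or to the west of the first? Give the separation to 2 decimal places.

75.97° east

Raw difference: -158.65 − 125.38 = -284.03°.
Normalise into (−180°, 180°]: -284.03° + 360° = 75.97°.
Positive ⇒ the second point lies to the east; separation 75.97°.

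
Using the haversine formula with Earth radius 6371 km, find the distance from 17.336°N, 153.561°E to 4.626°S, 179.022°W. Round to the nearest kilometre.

Δλ = -179.022 − 153.561 = -332.583°; wrapped into (−180°, 180°]: 27.417°.
Δφ = -4.626 − 17.336 = -21.962°.
a = sin²(Δφ/2) + cos φ₁ · cos φ₂ · sin²(Δλ/2) = 0.089719.
c = 2·atan2(√a, √(1−a)) = 0.60840 rad → d = 6371·c ≈ 3876.13 km.

3876 km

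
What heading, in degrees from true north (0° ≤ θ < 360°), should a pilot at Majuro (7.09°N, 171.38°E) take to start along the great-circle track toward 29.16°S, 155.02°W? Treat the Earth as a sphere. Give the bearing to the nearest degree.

140°

Δλ = -155.02 − 171.38 = -326.40°; wrapped into (−180°, 180°]: 33.60°.
θ = atan2( sin Δλ · cos φ₂ , cos φ₁ · sin φ₂ − sin φ₁ · cos φ₂ · cos Δλ )
  = atan2(0.48326, -0.57330) = 139.871° → normalised to [0°, 360°): 139.871°.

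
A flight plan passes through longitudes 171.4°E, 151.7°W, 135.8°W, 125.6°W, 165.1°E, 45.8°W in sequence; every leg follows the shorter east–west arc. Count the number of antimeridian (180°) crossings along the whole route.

3

Leg 1: +171.4° → -151.7°, shortest Δλ = 36.9° (east) — crosses 180°.
Leg 2: -151.7° → -135.8°, shortest Δλ = 15.9° (east) — does not cross 180°.
Leg 3: -135.8° → -125.6°, shortest Δλ = 10.2° (east) — does not cross 180°.
Leg 4: -125.6° → +165.1°, shortest Δλ = -69.3° (west) — crosses 180°.
Leg 5: +165.1° → -45.8°, shortest Δλ = 149.1° (east) — crosses 180°.
Total crossings: 3.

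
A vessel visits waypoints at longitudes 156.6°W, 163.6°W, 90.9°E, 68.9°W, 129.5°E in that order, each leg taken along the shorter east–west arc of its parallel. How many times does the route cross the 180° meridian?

Leg 1: -156.6° → -163.6°, shortest Δλ = -7.0° (west) — does not cross 180°.
Leg 2: -163.6° → +90.9°, shortest Δλ = -105.5° (west) — crosses 180°.
Leg 3: +90.9° → -68.9°, shortest Δλ = -159.8° (west) — does not cross 180°.
Leg 4: -68.9° → +129.5°, shortest Δλ = -161.6° (west) — crosses 180°.
Total crossings: 2.

2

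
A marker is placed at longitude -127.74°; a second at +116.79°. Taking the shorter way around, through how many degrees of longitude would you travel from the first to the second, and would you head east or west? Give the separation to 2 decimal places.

115.47° west

Raw difference: 116.79 − -127.74 = 244.53°.
Normalise into (−180°, 180°]: 244.53° − 360° = -115.47°.
Negative ⇒ the second point lies to the west; separation 115.47°.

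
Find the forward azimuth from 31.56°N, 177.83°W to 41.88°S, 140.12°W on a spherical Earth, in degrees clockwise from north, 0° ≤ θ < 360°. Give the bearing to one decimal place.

152.6°

Δλ = -140.12 − -177.83 = 37.71°.
θ = atan2( sin Δλ · cos φ₂ , cos φ₁ · sin φ₂ − sin φ₁ · cos φ₂ · cos Δλ )
  = atan2(0.45541, -0.87712) = 152.561° → normalised to [0°, 360°): 152.561°.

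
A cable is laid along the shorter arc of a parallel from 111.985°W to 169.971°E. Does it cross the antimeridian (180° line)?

Yes

Naïve |169.971 − -111.985| = 281.956° > 180°, so the shorter arc goes the other way round — across 180°.
Signed shortest Δλ = ((169.971 − -111.985 + 180) mod 360) − 180 = -78.044°.
Going west by 78.044° from -111.985° passes through 180° before reaching +169.971°.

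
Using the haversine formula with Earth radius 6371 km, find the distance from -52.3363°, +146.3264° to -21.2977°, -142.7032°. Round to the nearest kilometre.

6868 km

Δλ = -142.7032 − 146.3264 = -289.0296°; wrapped into (−180°, 180°]: 70.9704°.
Δφ = -21.2977 − -52.3363 = 31.0386°.
a = sin²(Δφ/2) + cos φ₁ · cos φ₂ · sin²(Δλ/2) = 0.263427.
c = 2·atan2(√a, √(1−a)) = 1.07794 rad → d = 6371·c ≈ 6867.54 km.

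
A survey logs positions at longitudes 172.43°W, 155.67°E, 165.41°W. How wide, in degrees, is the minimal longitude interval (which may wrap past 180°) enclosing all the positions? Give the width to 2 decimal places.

38.92°

Sort the longitudes: -172.43°, -165.41°, +155.67°.
Eastward gaps between consecutive values (wrapping around): 7.02°, 321.08°, 31.90°.
Largest gap = 321.08° ⇒ minimal covering band is its complement: 360° − 321.08° = 38.92°.
Band runs from +155.67° eastward to -165.41°, crossing the antimeridian.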